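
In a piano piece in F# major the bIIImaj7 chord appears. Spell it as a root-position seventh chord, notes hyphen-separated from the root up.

A-C#-E-G#

The root of bIIImaj7 is the lowered 3rd degree: A# becomes A. Stacking thirds in F# minor on A gives A–C#–E–G#.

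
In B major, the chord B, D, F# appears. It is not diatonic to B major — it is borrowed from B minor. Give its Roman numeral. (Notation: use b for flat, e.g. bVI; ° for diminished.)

B is scale degree 1 in B major. The diatonic chord on degree 1 would be B (I), but B–D–F# is the minor chord from B minor. As a borrowed chord it is labeled i.

i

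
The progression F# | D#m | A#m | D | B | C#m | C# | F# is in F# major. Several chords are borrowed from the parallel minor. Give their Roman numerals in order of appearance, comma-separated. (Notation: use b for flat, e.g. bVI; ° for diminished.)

In F# major the diatonic chords are F#, G#m, A#m, B, C#, D#m, E#dim. Of the given chords, F#, D#m, A#m, B and C# are diatonic. D (D–F#–A) is not: scale degree 6 in F# major carries D#m (vi). In F# minor the chord on that degree is D, so here it functions as bVI, borrowed from the parallel minor. C#m (C#–E–G#) doesn't fit — on degree 5 F# major would have C# (V). C#m is the degree-5 chord of F# minor, so it is the borrowed v.

bVI, v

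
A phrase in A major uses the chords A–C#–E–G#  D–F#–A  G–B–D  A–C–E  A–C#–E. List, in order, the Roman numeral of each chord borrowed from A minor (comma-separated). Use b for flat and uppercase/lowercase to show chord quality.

In A major the diatonic chords are A, Bm, C#m, D, E, F#m, G#dim. A–C#–E–G# = Amaj7, D–F#–A = D and A–C#–E = A all belong to that set. But G–B–D is foreign: the diatonic vii° on degree 7 is G#dim, whereas G comes from A minor. It is labeled bVII. A–C–E is not: scale degree 1 in A major carries A (I). In A minor the chord on that degree is Am, so here it functions as i, borrowed from the parallel minor.

bVII, i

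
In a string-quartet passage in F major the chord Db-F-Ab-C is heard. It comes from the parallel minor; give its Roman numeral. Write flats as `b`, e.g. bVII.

Db is the lowered form of scale degree 6 in F major (the diatonic degree 6 is D). The diatonic chord on degree 6 would be Dm (vi), but Db–F–Ab–C is the major-seventh chord from F minor. As a borrowed chord it is labeled bVImaj7.

bVImaj7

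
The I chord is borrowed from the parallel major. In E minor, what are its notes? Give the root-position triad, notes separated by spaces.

The root, E, is scale degree 1 — the same note in E minor and E major; only the chord quality changes. Stacking thirds in E major on E gives E–G#–B.

E G# B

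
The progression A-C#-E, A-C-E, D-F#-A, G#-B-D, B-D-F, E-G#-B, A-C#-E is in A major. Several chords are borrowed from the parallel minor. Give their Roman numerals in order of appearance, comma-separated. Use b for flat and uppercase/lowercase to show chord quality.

i, ii°

In A major the diatonic chords are A, Bm, C#m, D, E, F#m, G#dim. A–C#–E = A, D–F#–A = D, G#–B–D = G#dim and E–G#–B = E are all diatonic. A–C–E is not: scale degree 1 in A major carries A (I). In A minor the chord on that degree is Am, so here it functions as i, borrowed from the parallel minor. But B–D–F is foreign: the diatonic ii on degree 2 is Bm, whereas Bdim comes from A minor. It is labeled ii°.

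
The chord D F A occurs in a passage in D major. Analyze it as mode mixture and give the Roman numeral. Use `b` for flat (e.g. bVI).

D is scale degree 1 in D major. D–F–A is a minor chord — the form found in D minor, not the diatonic I (D). Borrowed into D major it is written i.

i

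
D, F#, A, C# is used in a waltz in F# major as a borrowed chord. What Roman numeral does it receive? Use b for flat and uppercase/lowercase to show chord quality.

The root D is the lowered 6th scale degree — diatonically F# major has D# there. Diatonically F# major has D#m (vi) on that degree; D–F#–A–C# is instead the major-seventh chord native to F# minor, so it takes the label bVImaj7.

bVImaj7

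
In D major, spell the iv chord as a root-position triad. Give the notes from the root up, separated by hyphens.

iv is built on scale degree 4, which is G in both D major and its parallel. Stacking thirds in D minor on G gives G–Bb–D.

G-Bb-D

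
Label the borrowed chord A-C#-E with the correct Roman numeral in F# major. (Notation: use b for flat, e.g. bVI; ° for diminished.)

bIII

A is the lowered form of scale degree 3 in F# major (the diatonic degree 3 is A#). A–C#–E is a major chord — the form found in F# minor, not the diatonic iii (A#m). Borrowed into F# major it is written bIII.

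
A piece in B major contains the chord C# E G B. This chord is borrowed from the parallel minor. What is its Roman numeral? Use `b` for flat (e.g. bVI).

C# is scale degree 2 in B major. The diatonic chord on degree 2 would be C#m (ii), but C#–E–G–B is the half-diminished-seventh chord from B minor. As a borrowed chord it is labeled iiø7.

iiø7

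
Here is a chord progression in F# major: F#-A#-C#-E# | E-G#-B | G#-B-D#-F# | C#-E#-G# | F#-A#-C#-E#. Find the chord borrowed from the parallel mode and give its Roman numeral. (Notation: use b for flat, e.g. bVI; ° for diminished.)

bVII

The diatonic triads in F# major are F#, G#m, A#m, B, C#, D#m, E#dim. F#–A#–C#–E# = F#maj7, G#–B–D#–F# = G#m7 and C#–E#–G# = C# are all diatonic. E–G#–B doesn't fit — on degree 7 F# major would have E#dim (vii°). E is the degree-7 chord of F# minor, so it is the borrowed bVII.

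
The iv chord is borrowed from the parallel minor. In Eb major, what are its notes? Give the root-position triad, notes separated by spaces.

Ab Cb Eb

iv is built on scale degree 4, which is Ab in both Eb major and its parallel. Stacking thirds in Eb minor on Ab gives Ab–Cb–Eb.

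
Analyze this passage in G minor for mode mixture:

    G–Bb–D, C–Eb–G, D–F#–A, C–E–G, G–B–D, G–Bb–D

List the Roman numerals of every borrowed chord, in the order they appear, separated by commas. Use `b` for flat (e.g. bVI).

G minor has the diatonic set Gm, Adim, Bb, Cm, D, Eb, F (with V from harmonic minor). G–Bb–D = Gm, C–Eb–G = Cm and D–F#–A = D are all diatonic. But C–E–G is foreign: the diatonic iv on degree 4 is Cm, whereas C comes from G major. It is labeled IV. G–B–D is not: scale degree 1 in G minor carries Gm (i). In G major the chord on that degree is G, so here it functions as I, borrowed from the parallel major.

IV, I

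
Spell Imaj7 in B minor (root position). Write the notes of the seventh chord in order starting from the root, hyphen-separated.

B-D#-F#-A#

Imaj7 is built on scale degree 1, which is B in both B minor and its parallel. In B major the chord on B is B–D#–F#–A#.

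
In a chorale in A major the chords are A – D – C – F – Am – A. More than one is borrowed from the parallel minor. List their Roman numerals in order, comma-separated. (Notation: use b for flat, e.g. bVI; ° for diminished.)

In A major the diatonic chords are A, Bm, C#m, D, E, F#m, G#dim. Of the given chords, A and D are diatonic. But C (C–E–G) is foreign: the diatonic iii on degree 3 is C#m, whereas C comes from A minor. It is labeled bIII. F (F–A–C) is not: scale degree 6 in A major carries F#m (vi). In A minor the chord on that degree is F, so here it functions as bVI, borrowed from the parallel minor. Am (A–C–E) doesn't fit — on degree 1 A major would have A (I). Am is the degree-1 chord of A minor, so it is the borrowed i.

bIII, bVI, i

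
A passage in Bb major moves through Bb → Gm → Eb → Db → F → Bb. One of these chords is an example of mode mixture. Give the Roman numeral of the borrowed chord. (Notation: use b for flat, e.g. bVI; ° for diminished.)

In Bb major the diatonic chords are Bb, Cm, Dm, Eb, F, Gm, Adim. Of the given chords, Bb, Gm, Eb and F are diatonic. Db (Db–F–Ab) doesn't fit — on degree 3 Bb major would have Dm (iii). Db is the degree-3 chord of Bb minor, so it is the borrowed bIII.

bIII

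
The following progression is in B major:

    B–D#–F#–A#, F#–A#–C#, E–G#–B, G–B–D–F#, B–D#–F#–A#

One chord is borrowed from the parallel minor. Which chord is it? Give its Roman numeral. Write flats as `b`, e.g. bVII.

In B major the diatonic chords are B, C#m, D#m, E, F#, G#m, A#dim. B–D#–F#–A# = Bmaj7, F#–A#–C# = F# and E–G#–B = E are all diatonic. But G–B–D–F# is foreign: the diatonic vi on degree 6 is G#m, whereas Gmaj7 comes from B minor. It is labeled bVImaj7.

bVImaj7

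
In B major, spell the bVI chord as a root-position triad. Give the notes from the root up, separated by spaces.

G B D

Scale degree 6 in B major is G#. bVI uses the lowered form, G, taken from B minor. In B minor the chord on G is G–B–D.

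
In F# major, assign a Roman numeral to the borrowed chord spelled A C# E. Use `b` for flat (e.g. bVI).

bIII

A is the lowered form of scale degree 3 in F# major (the diatonic degree 3 is A#). Diatonically F# major has A#m (iii) on that degree; A–C#–E is instead the major chord native to F# minor, so it takes the label bIII.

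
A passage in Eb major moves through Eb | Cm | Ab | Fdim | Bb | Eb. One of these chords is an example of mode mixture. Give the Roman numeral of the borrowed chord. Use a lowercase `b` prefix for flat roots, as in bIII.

ii°

In Eb major the diatonic chords are Eb, Fm, Gm, Ab, Bb, Cm, Ddim. Eb, Cm, Ab and Bb all belong to that set. Fdim (F–Ab–Cb) is not: scale degree 2 in Eb major carries Fm (ii). In Eb minor the chord on that degree is Fdim, so here it functions as ii°, borrowed from the parallel minor.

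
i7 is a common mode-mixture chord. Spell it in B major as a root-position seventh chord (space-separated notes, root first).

B D F# A

The root, B, is scale degree 1 — the same note in B major and B minor; only the chord quality changes. Building the minor-seventh chord from the parallel minor on B: B–D–F#–A.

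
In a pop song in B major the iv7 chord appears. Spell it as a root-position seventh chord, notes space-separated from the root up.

iv7 is built on scale degree 4, which is E in both B major and its parallel. In B minor the chord on E is E–G–B–D.

E G B D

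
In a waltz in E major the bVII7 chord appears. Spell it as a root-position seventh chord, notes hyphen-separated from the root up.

Scale degree 7 in E major is D#. bVII7 uses the lowered form, D, taken from E minor. In E minor the chord on D is D–F#–A–C.

D-F#-A-C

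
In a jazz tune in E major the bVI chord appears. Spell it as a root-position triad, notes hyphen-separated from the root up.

C-E-G

bVI is built on the lowered scale degree 6. In E major degree 6 is C#; lowered it becomes C. Stacking thirds in E minor on C gives C–E–G.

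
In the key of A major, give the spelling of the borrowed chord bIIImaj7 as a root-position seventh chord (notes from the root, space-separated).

The root of bIIImaj7 is the lowered 3rd degree: C# becomes C. Stacking thirds in A minor on C gives C–E–G–B.

C E G B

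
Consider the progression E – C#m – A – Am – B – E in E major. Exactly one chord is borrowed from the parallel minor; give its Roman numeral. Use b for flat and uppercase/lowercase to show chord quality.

In E major the diatonic chords are E, F#m, G#m, A, B, C#m, D#dim. E, C#m, A and B are all diatonic. Am (A–C–E) doesn't fit — on degree 4 E major would have A (IV). Am is the degree-4 chord of E minor, so it is the borrowed iv.

iv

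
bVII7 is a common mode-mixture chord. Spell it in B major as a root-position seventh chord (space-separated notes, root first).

A C# E G

The root of bVII7 is the lowered 7th degree: A# becomes A. Stacking thirds in B minor on A gives A–C#–E–G.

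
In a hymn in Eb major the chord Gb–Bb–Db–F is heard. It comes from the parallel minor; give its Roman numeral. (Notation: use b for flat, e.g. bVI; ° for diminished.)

In Eb major scale degree 3 is G; Gb is its lowered form, from Eb minor. Gb–Bb–Db–F is a major-seventh chord — the form found in Eb minor, not the diatonic iii (Gm). Borrowed into Eb major it is written bIIImaj7.

bIIImaj7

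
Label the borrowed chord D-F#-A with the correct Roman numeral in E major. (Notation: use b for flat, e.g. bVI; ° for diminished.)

D is the lowered form of scale degree 7 in E major (the diatonic degree 7 is D#). The diatonic chord on degree 7 would be D#dim (vii°), but D–F#–A is the major chord from E minor. As a borrowed chord it is labeled bVII.

bVII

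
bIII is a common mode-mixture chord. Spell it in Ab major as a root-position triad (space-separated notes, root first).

Cb Eb Gb

Scale degree 3 in Ab major is C. bIII uses the lowered form, Cb, taken from Ab minor. In Ab minor the chord on Cb is Cb–Eb–Gb.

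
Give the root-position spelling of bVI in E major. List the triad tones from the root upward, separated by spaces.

C E G

bVI is built on the lowered scale degree 6. In E major degree 6 is C#; lowered it becomes C. Stacking thirds in E minor on C gives C–E–G.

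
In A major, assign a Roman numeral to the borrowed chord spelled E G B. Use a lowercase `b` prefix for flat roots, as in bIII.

The root E is the diatonic 5th degree of A major; the borrowing shows in the chord quality. The diatonic chord on degree 5 would be E (V), but E–G–B is the minor chord from A minor. As a borrowed chord it is labeled v.

v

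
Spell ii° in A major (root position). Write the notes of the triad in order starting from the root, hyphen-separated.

The root, B, is scale degree 2 — the same note in A major and A minor; only the chord quality changes. Building the diminished chord from the parallel minor on B: B–D–F.

B-D-F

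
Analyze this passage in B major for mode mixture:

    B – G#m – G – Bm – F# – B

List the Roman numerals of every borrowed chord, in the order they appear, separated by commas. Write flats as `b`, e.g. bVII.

B major has the diatonic set B, C#m, D#m, E, F#, G#m, A#dim. Of the given chords, B, G#m and F# are diatonic. G (G–B–D) doesn't fit — on degree 6 B major would have G#m (vi). G is the degree-6 chord of B minor, so it is the borrowed bVI. Bm (B–D–F#) is not: scale degree 1 in B major carries B (I). In B minor the chord on that degree is Bm, so here it functions as i, borrowed from the parallel minor.

bVI, i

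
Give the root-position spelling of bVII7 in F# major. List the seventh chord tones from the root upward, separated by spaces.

E G# B D

Scale degree 7 in F# major is E#. bVII7 uses the lowered form, E, taken from F# minor. Stacking thirds in F# minor on E gives E–G#–B–D.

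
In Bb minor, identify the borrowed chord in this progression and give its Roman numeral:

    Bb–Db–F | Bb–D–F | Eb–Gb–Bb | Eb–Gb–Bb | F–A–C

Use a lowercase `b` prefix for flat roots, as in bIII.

The diatonic triads in Bb minor (with V from harmonic minor) are Bbm, Cdim, Db, Ebm, F, Gb, Ab. Bb–Db–F = Bbm, Eb–Gb–Bb = Ebm and F–A–C = F are all diatonic. Bb–D–F is not: scale degree 1 in Bb minor carries Bbm (i). In Bb major the chord on that degree is Bb, so here it functions as I, borrowed from the parallel major.

I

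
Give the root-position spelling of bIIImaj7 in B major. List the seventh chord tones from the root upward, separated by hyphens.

D-F#-A-C#

The root of bIIImaj7 is the lowered 3rd degree: D# becomes D. Building the major-seventh chord from the parallel minor on D: D–F#–A–C#.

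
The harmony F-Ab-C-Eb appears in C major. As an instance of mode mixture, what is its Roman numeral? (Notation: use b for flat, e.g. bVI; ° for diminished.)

iv7

F is scale degree 4 in C major. F–Ab–C–Eb is a minor-seventh chord — the form found in C minor, not the diatonic IV (F). Borrowed into C major it is written iv7.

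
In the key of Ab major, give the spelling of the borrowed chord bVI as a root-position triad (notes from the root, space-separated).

Fb Ab Cb

Scale degree 6 in Ab major is F. bVI uses the lowered form, Fb, taken from Ab minor. Building the major chord from the parallel minor on Fb: Fb–Ab–Cb.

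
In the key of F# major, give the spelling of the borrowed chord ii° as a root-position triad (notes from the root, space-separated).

G# B D

ii° is built on scale degree 2, which is G# in both F# major and its parallel. In F# minor the chord on G# is G#–B–D.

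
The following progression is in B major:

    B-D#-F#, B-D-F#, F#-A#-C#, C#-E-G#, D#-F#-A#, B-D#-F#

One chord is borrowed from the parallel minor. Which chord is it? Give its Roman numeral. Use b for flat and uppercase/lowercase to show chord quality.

i

B major has the diatonic set B, C#m, D#m, E, F#, G#m, A#dim. B–D#–F# = B, F#–A#–C# = F#, C#–E–G# = C#m and D#–F#–A# = D#m are all diatonic. B–D–F# doesn't fit — on degree 1 B major would have B (I). Bm is the degree-1 chord of B minor, so it is the borrowed i.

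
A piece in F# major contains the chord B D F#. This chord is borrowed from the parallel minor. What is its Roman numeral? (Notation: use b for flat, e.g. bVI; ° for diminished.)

iv

B is scale degree 4 in F# major. The diatonic chord on degree 4 would be B (IV), but B–D–F# is the minor chord from F# minor. As a borrowed chord it is labeled iv.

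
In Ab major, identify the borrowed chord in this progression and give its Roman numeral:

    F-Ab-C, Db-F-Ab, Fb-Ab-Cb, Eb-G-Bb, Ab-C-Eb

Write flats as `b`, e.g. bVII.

The diatonic triads in Ab major are Ab, Bbm, Cm, Db, Eb, Fm, Gdim. Of the given chords, F–Ab–C = Fm, Db–F–Ab = Db, Eb–G–Bb = Eb and Ab–C–Eb = Ab are diatonic. But Fb–Ab–Cb is foreign: the diatonic vi on degree 6 is Fm, whereas Fb comes from Ab minor. It is labeled bVI.

bVI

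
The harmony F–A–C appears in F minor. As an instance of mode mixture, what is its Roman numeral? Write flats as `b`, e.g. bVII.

I

F is scale degree 1 in F minor. Diatonically F minor has Fm (i) on that degree; F–A–C is instead the major chord native to F major, so it takes the label I.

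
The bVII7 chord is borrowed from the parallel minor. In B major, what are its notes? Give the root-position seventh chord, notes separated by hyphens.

The root of bVII7 is the lowered 7th degree: A# becomes A. Building the dominant-seventh chord from the parallel minor on A: A–C#–E–G.

A-C#-E-G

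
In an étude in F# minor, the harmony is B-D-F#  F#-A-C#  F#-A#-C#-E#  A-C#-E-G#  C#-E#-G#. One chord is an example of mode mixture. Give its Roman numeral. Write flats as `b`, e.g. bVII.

The diatonic triads in F# minor (with V from harmonic minor) are F#m, G#dim, A, Bm, C#, D, E. B–D–F# = Bm, F#–A–C# = F#m, A–C#–E–G# = Amaj7 and C#–E#–G# = C# all belong to that set. F#–A#–C#–E# doesn't fit — on degree 1 F# minor would have F#m (i). F#maj7 is the degree-1 chord of F# major, so it is the borrowed Imaj7.

Imaj7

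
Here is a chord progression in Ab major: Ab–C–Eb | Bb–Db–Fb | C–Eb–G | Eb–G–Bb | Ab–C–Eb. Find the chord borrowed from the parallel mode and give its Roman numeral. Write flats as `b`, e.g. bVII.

ii°

Ab major has the diatonic set Ab, Bbm, Cm, Db, Eb, Fm, Gdim. Of the given chords, Ab–C–Eb = Ab, C–Eb–G = Cm and Eb–G–Bb = Eb are diatonic. Bb–Db–Fb is not: scale degree 2 in Ab major carries Bbm (ii). In Ab minor the chord on that degree is Bbdim, so here it functions as ii°, borrowed from the parallel minor.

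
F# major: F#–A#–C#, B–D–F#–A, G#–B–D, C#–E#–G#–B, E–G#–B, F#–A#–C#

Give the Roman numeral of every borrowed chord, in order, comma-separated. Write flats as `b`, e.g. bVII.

F# major has the diatonic set F#, G#m, A#m, B, C#, D#m, E#dim. Of the given chords, F#–A#–C# = F# and C#–E#–G#–B = C#7 are diatonic. But B–D–F#–A is foreign: the diatonic IV on degree 4 is B, whereas Bm7 comes from F# minor. It is labeled iv7. But G#–B–D is foreign: the diatonic ii on degree 2 is G#m, whereas G#dim comes from F# minor. It is labeled ii°. But E–G#–B is foreign: the diatonic vii° on degree 7 is E#dim, whereas E comes from F# minor. It is labeled bVII.

iv7, ii°, bVII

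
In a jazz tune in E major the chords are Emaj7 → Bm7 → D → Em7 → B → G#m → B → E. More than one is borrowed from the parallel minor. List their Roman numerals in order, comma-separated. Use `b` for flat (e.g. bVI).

E major has the diatonic set E, F#m, G#m, A, B, C#m, D#dim. Emaj7, B, G#m and E all belong to that set. Bm7 (B–D–F#–A) is not: scale degree 5 in E major carries B (V). In E minor the chord on that degree is Bm7, so here it functions as v7, borrowed from the parallel minor. But D (D–F#–A) is foreign: the diatonic vii° on degree 7 is D#dim, whereas D comes from E minor. It is labeled bVII. But Em7 (E–G–B–D) is foreign: the diatonic I on degree 1 is E, whereas Em7 comes from E minor. It is labeled i7.

v7, bVII, i7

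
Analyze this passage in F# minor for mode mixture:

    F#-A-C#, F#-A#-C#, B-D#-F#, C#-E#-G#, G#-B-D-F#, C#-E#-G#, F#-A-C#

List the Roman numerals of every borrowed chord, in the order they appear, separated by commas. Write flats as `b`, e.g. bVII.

I, IV

F# minor has the diatonic set F#m, G#dim, A, Bm, C#, D, E (with V from harmonic minor). F#–A–C# = F#m, C#–E#–G# = C# and G#–B–D–F# = G#m7b5 all belong to that set. F#–A#–C# doesn't fit — on degree 1 F# minor would have F#m (i). F# is the degree-1 chord of F# major, so it is the borrowed I. But B–D#–F# is foreign: the diatonic iv on degree 4 is Bm, whereas B comes from F# major. It is labeled IV.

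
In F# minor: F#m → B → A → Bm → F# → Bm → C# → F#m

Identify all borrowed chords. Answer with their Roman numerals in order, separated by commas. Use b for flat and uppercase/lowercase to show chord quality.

In F# minor (with V from harmonic minor) the diatonic chords are F#m, G#dim, A, Bm, C#, D, E. F#m, A, Bm and C# are all diatonic. B (B–D#–F#) is not: scale degree 4 in F# minor carries Bm (iv). In F# major the chord on that degree is B, so here it functions as IV, borrowed from the parallel major. F# (F#–A#–C#) doesn't fit — on degree 1 F# minor would have F#m (i). F# is the degree-1 chord of F# major, so it is the borrowed I.

IV, I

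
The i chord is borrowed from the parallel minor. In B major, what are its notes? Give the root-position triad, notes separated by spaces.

B D F#

The root, B, is scale degree 1 — the same note in B major and B minor; only the chord quality changes. Building the minor chord from the parallel minor on B: B–D–F#.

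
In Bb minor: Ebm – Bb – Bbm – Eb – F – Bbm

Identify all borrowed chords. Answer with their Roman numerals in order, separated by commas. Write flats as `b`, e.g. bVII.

I, IV

Bb minor has the diatonic set Bbm, Cdim, Db, Ebm, F, Gb, Ab (with V from harmonic minor). Of the given chords, Ebm, Bbm and F are diatonic. Bb (Bb–D–F) is not: scale degree 1 in Bb minor carries Bbm (i). In Bb major the chord on that degree is Bb, so here it functions as I, borrowed from the parallel major. Eb (Eb–G–Bb) is not: scale degree 4 in Bb minor carries Ebm (iv). In Bb major the chord on that degree is Eb, so here it functions as IV, borrowed from the parallel major.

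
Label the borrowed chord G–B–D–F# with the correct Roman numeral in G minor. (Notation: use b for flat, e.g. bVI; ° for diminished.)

Imaj7

The root G is the diatonic 1st degree of G minor; the borrowing shows in the chord quality. G–B–D–F# is a major-seventh chord — the form found in G major, not the diatonic i (Gm). Borrowed into G minor it is written Imaj7.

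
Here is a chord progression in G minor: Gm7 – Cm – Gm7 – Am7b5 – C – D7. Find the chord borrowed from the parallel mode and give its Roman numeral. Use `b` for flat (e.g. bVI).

IV

The diatonic triads in G minor (with V from harmonic minor) are Gm, Adim, Bb, Cm, D, Eb, F. Gm7, Cm, Am7b5 and D7 all belong to that set. C (C–E–G) doesn't fit — on degree 4 G minor would have Cm (iv). C is the degree-4 chord of G major, so it is the borrowed IV.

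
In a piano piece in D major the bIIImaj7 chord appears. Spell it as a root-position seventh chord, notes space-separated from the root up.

bIIImaj7 is built on the lowered scale degree 3. In D major degree 3 is F#; lowered it becomes F. Building the major-seventh chord from the parallel minor on F: F–A–C–E.

F A C E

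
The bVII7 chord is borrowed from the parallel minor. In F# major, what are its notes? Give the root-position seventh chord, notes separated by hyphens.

Scale degree 7 in F# major is E#. bVII7 uses the lowered form, E, taken from F# minor. In F# minor the chord on E is E–G#–B–D.

E-G#-B-D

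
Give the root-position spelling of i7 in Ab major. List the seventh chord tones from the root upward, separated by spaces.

Ab Cb Eb Gb

The root, Ab, is scale degree 1 — the same note in Ab major and Ab minor; only the chord quality changes. Building the minor-seventh chord from the parallel minor on Ab: Ab–Cb–Eb–Gb.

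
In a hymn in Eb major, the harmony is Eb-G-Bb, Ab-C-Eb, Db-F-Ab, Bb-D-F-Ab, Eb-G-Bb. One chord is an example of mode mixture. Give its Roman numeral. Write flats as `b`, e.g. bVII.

bVII

Eb major has the diatonic set Eb, Fm, Gm, Ab, Bb, Cm, Ddim. Of the given chords, Eb–G–Bb = Eb, Ab–C–Eb = Ab and Bb–D–F–Ab = Bb7 are diatonic. Db–F–Ab doesn't fit — on degree 7 Eb major would have Ddim (vii°). Db is the degree-7 chord of Eb minor, so it is the borrowed bVII.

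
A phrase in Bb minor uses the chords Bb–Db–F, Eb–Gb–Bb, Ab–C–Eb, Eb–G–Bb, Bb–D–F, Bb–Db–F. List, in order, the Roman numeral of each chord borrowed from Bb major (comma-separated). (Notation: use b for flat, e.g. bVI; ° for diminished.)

IV, I

In Bb minor (with V from harmonic minor) the diatonic chords are Bbm, Cdim, Db, Ebm, F, Gb, Ab. Bb–Db–F = Bbm, Eb–Gb–Bb = Ebm and Ab–C–Eb = Ab are all diatonic. Eb–G–Bb is not: scale degree 4 in Bb minor carries Ebm (iv). In Bb major the chord on that degree is Eb, so here it functions as IV, borrowed from the parallel major. But Bb–D–F is foreign: the diatonic i on degree 1 is Bbm, whereas Bb comes from Bb major. It is labeled I.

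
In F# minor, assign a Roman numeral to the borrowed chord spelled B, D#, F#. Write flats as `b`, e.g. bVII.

The root B is the diatonic 4th degree of F# minor; the borrowing shows in the chord quality. The diatonic chord on degree 4 would be Bm (iv), but B–D#–F# is the major chord from F# major. As a borrowed chord it is labeled IV.

IV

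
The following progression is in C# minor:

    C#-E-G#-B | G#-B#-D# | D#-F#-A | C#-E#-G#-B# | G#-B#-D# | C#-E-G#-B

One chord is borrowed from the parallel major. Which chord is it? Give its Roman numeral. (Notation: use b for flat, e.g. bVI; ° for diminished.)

In C# minor (with V from harmonic minor) the diatonic chords are C#m, D#dim, E, F#m, G#, A, B. Of the given chords, C#–E–G#–B = C#m7, G#–B#–D# = G# and D#–F#–A = D#dim are diatonic. C#–E#–G#–B# is not: scale degree 1 in C# minor carries C#m (i). In C# major the chord on that degree is C#maj7, so here it functions as Imaj7, borrowed from the parallel major.

Imaj7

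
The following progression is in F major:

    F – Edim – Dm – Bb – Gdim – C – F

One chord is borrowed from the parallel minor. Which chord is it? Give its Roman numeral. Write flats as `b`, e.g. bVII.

The diatonic triads in F major are F, Gm, Am, Bb, C, Dm, Edim. F, Edim, Dm, Bb and C all belong to that set. Gdim (G–Bb–Db) doesn't fit — on degree 2 F major would have Gm (ii). Gdim is the degree-2 chord of F minor, so it is the borrowed ii°.

ii°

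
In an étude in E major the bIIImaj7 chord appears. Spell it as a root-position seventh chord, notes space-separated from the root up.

G B D F#

The root of bIIImaj7 is the lowered 3rd degree: G# becomes G. In E minor the chord on G is G–B–D–F#.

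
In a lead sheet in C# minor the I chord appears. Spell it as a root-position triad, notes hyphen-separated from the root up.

C#-E#-G#

The root, C#, is scale degree 1 — the same note in C# minor and C# major; only the chord quality changes. In C# major the chord on C# is C#–E#–G#.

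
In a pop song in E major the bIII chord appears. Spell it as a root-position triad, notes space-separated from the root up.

G B D

The root of bIII is the lowered 3rd degree: G# becomes G. In E minor the chord on G is G–B–D.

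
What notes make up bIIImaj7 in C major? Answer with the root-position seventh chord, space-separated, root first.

Eb G Bb D

Scale degree 3 in C major is E. bIIImaj7 uses the lowered form, Eb, taken from C minor. Building the major-seventh chord from the parallel minor on Eb: Eb–G–Bb–D.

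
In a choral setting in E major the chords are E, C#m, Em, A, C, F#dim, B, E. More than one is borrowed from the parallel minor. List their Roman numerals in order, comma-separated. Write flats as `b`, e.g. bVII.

E major has the diatonic set E, F#m, G#m, A, B, C#m, D#dim. Of the given chords, E, C#m, A and B are diatonic. But Em (E–G–B) is foreign: the diatonic I on degree 1 is E, whereas Em comes from E minor. It is labeled i. But C (C–E–G) is foreign: the diatonic vi on degree 6 is C#m, whereas C comes from E minor. It is labeled bVI. F#dim (F#–A–C) is not: scale degree 2 in E major carries F#m (ii). In E minor the chord on that degree is F#dim, so here it functions as ii°, borrowed from the parallel minor.

i, bVI, ii°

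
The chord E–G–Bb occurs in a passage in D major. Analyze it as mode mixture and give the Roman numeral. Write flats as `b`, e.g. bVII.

ii°

The root E is the diatonic 2nd degree of D major; the borrowing shows in the chord quality. Diatonically D major has Em (ii) on that degree; E–G–Bb is instead the diminished chord native to D minor, so it takes the label ii°.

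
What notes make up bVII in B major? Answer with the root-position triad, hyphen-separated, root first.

A-C#-E

Scale degree 7 in B major is A#. bVII uses the lowered form, A, taken from B minor. Building the major chord from the parallel minor on A: A–C#–E.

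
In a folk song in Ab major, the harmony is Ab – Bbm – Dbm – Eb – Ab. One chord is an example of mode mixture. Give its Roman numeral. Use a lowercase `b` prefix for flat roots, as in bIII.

In Ab major the diatonic chords are Ab, Bbm, Cm, Db, Eb, Fm, Gdim. Of the given chords, Ab, Bbm and Eb are diatonic. Dbm (Db–Fb–Ab) is not: scale degree 4 in Ab major carries Db (IV). In Ab minor the chord on that degree is Dbm, so here it functions as iv, borrowed from the parallel minor.

iv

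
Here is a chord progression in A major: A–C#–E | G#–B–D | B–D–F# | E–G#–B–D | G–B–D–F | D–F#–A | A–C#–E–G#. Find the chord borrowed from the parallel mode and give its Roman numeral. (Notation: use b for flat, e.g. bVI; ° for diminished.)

A major has the diatonic set A, Bm, C#m, D, E, F#m, G#dim. Of the given chords, A–C#–E = A, G#–B–D = G#dim, B–D–F# = Bm, E–G#–B–D = E7, D–F#–A = D and A–C#–E–G# = Amaj7 are diatonic. But G–B–D–F is foreign: the diatonic vii° on degree 7 is G#dim, whereas G7 comes from A minor. It is labeled bVII7.

bVII7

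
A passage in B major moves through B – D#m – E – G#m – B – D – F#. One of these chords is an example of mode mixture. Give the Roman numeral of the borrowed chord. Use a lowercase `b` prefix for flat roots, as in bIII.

The diatonic triads in B major are B, C#m, D#m, E, F#, G#m, A#dim. Of the given chords, B, D#m, E, G#m and F# are diatonic. D (D–F#–A) is not: scale degree 3 in B major carries D#m (iii). In B minor the chord on that degree is D, so here it functions as bIII, borrowed from the parallel minor.

bIII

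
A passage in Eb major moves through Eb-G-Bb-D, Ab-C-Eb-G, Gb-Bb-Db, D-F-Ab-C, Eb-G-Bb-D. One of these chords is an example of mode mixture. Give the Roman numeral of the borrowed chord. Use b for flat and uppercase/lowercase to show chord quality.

bIII

In Eb major the diatonic chords are Eb, Fm, Gm, Ab, Bb, Cm, Ddim. Eb–G–Bb–D = Ebmaj7, Ab–C–Eb–G = Abmaj7 and D–F–Ab–C = Dm7b5 are all diatonic. Gb–Bb–Db doesn't fit — on degree 3 Eb major would have Gm (iii). Gb is the degree-3 chord of Eb minor, so it is the borrowed bIII.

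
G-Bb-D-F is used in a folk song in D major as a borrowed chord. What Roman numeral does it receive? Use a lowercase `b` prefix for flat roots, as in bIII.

iv7

G is scale degree 4 in D major. G–Bb–D–F is a minor-seventh chord — the form found in D minor, not the diatonic IV (G). Borrowed into D major it is written iv7.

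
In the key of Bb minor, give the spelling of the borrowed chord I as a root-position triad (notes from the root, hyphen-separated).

Bb-D-F

I is built on scale degree 1, which is Bb in both Bb minor and its parallel. In Bb major the chord on Bb is Bb–D–F.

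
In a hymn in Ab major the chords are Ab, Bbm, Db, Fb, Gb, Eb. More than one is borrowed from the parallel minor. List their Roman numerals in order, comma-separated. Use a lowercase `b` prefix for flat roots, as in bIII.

The diatonic triads in Ab major are Ab, Bbm, Cm, Db, Eb, Fm, Gdim. Ab, Bbm, Db and Eb all belong to that set. Fb (Fb–Ab–Cb) is not: scale degree 6 in Ab major carries Fm (vi). In Ab minor the chord on that degree is Fb, so here it functions as bVI, borrowed from the parallel minor. Gb (Gb–Bb–Db) doesn't fit — on degree 7 Ab major would have Gdim (vii°). Gb is the degree-7 chord of Ab minor, so it is the borrowed bVII.

bVI, bVII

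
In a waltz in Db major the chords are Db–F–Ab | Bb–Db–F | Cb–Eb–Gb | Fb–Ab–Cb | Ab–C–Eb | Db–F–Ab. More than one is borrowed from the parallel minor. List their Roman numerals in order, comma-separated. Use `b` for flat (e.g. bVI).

bVII, bIII

The diatonic triads in Db major are Db, Ebm, Fm, Gb, Ab, Bbm, Cdim. Db–F–Ab = Db, Bb–Db–F = Bbm and Ab–C–Eb = Ab all belong to that set. But Cb–Eb–Gb is foreign: the diatonic vii° on degree 7 is Cdim, whereas Cb comes from Db minor. It is labeled bVII. But Fb–Ab–Cb is foreign: the diatonic iii on degree 3 is Fm, whereas Fb comes from Db minor. It is labeled bIII.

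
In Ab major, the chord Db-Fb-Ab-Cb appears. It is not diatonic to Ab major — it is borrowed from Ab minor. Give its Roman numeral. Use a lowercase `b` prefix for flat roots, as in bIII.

The root Db is the diatonic 4th degree of Ab major; the borrowing shows in the chord quality. Diatonically Ab major has Db (IV) on that degree; Db–Fb–Ab–Cb is instead the minor-seventh chord native to Ab minor, so it takes the label iv7.

iv7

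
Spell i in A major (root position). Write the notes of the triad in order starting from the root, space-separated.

i is built on scale degree 1, which is A in both A major and its parallel. Building the minor chord from the parallel minor on A: A–C–E.

A C E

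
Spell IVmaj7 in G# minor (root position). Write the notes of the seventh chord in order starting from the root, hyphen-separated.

IVmaj7 is built on scale degree 4, which is C# in both G# minor and its parallel. Building the major-seventh chord from the parallel major on C#: C#–E#–G#–B#.

C#-E#-G#-B#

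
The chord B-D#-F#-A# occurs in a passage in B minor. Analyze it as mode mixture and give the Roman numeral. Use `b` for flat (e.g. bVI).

The root B is the diatonic 1st degree of B minor; the borrowing shows in the chord quality. The diatonic chord on degree 1 would be Bm (i), but B–D#–F#–A# is the major-seventh chord from B major. As a borrowed chord it is labeled Imaj7.

Imaj7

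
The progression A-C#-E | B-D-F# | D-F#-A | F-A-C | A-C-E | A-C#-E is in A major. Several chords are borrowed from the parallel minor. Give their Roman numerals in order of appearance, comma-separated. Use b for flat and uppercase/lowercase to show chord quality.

In A major the diatonic chords are A, Bm, C#m, D, E, F#m, G#dim. A–C#–E = A, B–D–F# = Bm and D–F#–A = D all belong to that set. F–A–C is not: scale degree 6 in A major carries F#m (vi). In A minor the chord on that degree is F, so here it functions as bVI, borrowed from the parallel minor. A–C–E is not: scale degree 1 in A major carries A (I). In A minor the chord on that degree is Am, so here it functions as i, borrowed from the parallel minor.

bVI, i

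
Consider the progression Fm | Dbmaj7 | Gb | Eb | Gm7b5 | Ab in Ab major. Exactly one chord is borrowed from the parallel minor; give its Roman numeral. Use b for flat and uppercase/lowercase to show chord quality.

The diatonic triads in Ab major are Ab, Bbm, Cm, Db, Eb, Fm, Gdim. Fm, Dbmaj7, Eb, Gm7b5 and Ab are all diatonic. Gb (Gb–Bb–Db) doesn't fit — on degree 7 Ab major would have Gdim (vii°). Gb is the degree-7 chord of Ab minor, so it is the borrowed bVII.

bVII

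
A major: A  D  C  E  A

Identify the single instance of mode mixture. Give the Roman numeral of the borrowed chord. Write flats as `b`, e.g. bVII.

bIII

In A major the diatonic chords are A, Bm, C#m, D, E, F#m, G#dim. A, D and E all belong to that set. But C (C–E–G) is foreign: the diatonic iii on degree 3 is C#m, whereas C comes from A minor. It is labeled bIII.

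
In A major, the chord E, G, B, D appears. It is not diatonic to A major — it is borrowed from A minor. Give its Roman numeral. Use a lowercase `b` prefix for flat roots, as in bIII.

E is scale degree 5 in A major. E–G–B–D is a minor-seventh chord — the form found in A minor, not the diatonic V (E). Borrowed into A major it is written v7.

v7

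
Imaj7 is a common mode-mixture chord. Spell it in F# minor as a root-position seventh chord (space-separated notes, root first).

Imaj7 is built on scale degree 1, which is F# in both F# minor and its parallel. Stacking thirds in F# major on F# gives F#–A#–C#–E#.

F# A# C# E#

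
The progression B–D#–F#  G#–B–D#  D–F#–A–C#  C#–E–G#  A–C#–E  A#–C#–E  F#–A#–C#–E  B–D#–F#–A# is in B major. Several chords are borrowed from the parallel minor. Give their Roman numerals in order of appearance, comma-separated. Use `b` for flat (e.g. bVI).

The diatonic triads in B major are B, C#m, D#m, E, F#, G#m, A#dim. Of the given chords, B–D#–F# = B, G#–B–D# = G#m, C#–E–G# = C#m, A#–C#–E = A#dim, F#–A#–C#–E = F#7 and B–D#–F#–A# = Bmaj7 are diatonic. But D–F#–A–C# is foreign: the diatonic iii on degree 3 is D#m, whereas Dmaj7 comes from B minor. It is labeled bIIImaj7. A–C#–E doesn't fit — on degree 7 B major would have A#dim (vii°). A is the degree-7 chord of B minor, so it is the borrowed bVII.

bIIImaj7, bVII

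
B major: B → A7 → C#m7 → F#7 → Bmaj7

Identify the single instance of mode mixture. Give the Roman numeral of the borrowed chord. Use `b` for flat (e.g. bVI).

bVII7

The diatonic triads in B major are B, C#m, D#m, E, F#, G#m, A#dim. Of the given chords, B, C#m7, F#7 and Bmaj7 are diatonic. A7 (A–C#–E–G) doesn't fit — on degree 7 B major would have A#dim (vii°). A7 is the degree-7 chord of B minor, so it is the borrowed bVII7.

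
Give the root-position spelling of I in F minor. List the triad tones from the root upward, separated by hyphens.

The root, F, is scale degree 1 — the same note in F minor and F major; only the chord quality changes. Stacking thirds in F major on F gives F–A–C.

F-A-C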